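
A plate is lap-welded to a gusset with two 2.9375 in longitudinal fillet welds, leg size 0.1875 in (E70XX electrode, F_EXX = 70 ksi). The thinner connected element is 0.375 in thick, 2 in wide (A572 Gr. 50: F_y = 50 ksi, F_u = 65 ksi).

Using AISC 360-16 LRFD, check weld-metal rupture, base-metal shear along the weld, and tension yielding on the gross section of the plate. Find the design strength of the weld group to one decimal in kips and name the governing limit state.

24.5 kips (weld metal governs)

Weld metal: throat = 0.707×0.1875 = 0.13256 in, L = 2×2.9375 = 5.875 in. φR_n = 0.75 × 0.6 × 70 × 0.13256 × 5.875 = 24.5 kips.
Base metal shear (0.375 in plate): yield φR_n = 1.0×0.6×50×0.375×5.875 = 66.1 kips; rupture φR_n = 0.75×0.6×65×0.375×5.875 = 64.4 kips; take 64.4 kips (rupture).
Tension yield (gross): A_g = 2×0.375 = 0.75 in². φR_n = 0.90 × 50 × 0.75 = 33.8 kips.
Governing: min(24.5, 64.4, 33.8) = 24.5 kips → weld metal.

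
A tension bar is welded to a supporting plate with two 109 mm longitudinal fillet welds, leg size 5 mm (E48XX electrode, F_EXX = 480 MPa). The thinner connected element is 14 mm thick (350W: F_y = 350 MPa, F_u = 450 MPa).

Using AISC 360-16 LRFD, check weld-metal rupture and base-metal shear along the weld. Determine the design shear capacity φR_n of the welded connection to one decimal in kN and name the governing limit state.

Weld metal: throat = 0.707×5 = 3.535 mm, L = 2×109 = 218 mm. φR_n = 0.75 × 0.6 × 480 × 3.535 × 218 = 166.5 kN.
Base metal shear (14 mm plate): yield φR_n = 1.0×0.6×350×14×218 = 640.9 kN; rupture φR_n = 0.75×0.6×450×14×218 = 618.0 kN; take 618.0 kN (rupture).
Governing: min(166.5, 618.0) = 166.5 kN → weld metal.

166.5 kN (weld metal governs)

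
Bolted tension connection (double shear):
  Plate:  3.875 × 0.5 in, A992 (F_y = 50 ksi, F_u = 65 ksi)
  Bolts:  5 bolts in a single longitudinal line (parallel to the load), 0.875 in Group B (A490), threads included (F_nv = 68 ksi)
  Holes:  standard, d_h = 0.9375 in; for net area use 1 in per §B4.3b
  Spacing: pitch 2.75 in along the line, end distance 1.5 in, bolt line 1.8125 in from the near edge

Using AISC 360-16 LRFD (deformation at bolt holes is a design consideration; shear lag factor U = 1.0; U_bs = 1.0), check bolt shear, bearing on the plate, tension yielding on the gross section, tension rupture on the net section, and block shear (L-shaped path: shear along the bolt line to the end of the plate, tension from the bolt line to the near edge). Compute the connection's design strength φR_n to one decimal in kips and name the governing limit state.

70.1 kips (net-section rupture governs)

Bolt shear: A_b = π(0.875)²/4 = 0.60132 in². φR_n = 0.75 × 68 × 0.60132 × 5 × 2 = 306.7 kips.
Bearing (0.5 in plate, F_u = 65 ksi): end bolts L_c = 1.5 − 0.9375/2 = 1.03125, R_n = min(1.2×1.03125×0.5×65, 2.4×0.875×0.5×65) = 40.219 kips/bolt; interior L_c = 2.75 − 0.9375 = 1.8125, R_n = 68.25 kips/bolt. φR_n = 0.75 × (1×40.219 + 4×68.25) = 234.9 kips.
Tension yield (gross): A_g = 3.875×0.5 = 1.9375 in². φR_n = 0.90 × 50 × 1.9375 = 87.2 kips.
Tension rupture (net): A_n = (3.875 − 1×1)×0.5 = 1.4375 in² (U = 1.0, A_e = A_n). φR_n = 0.75 × 65 × 1.4375 = 70.1 kips.
Block shear: shear path 1×[1.5+4×2.75] = 1×12.5 in, A_gv = 6.25, A_nv = 1×(12.5 − 4.5×1)×0.5 = 4 in²; tension to near edge: (1.8125 − 0.5×1)×0.5 = 0.65625 in². R_n = min(0.6×65×4, 0.6×50×6.25) + 1.0×65×0.65625 = min(156, 187.5) + 42.656 = 198.66 kips. φR_n = 0.75 × 198.66 = 149.0 kips.
Governing: min(306.7, 234.9, 87.2, 70.1, 149.0) = 70.1 kips → net-section rupture.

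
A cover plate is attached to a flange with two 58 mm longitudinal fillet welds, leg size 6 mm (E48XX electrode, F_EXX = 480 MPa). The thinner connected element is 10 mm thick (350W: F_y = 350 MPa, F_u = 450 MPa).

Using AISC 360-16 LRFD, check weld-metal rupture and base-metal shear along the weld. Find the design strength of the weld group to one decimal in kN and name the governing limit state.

106.3 kN (weld metal governs)

Weld metal: throat = 0.707×6 = 4.242 mm, L = 2×58 = 116 mm. φR_n = 0.75 × 0.6 × 480 × 4.242 × 116 = 106.3 kN.
Base metal shear (10 mm plate): yield φR_n = 1.0×0.6×350×10×116 = 243.6 kN; rupture φR_n = 0.75×0.6×450×10×116 = 234.9 kN; take 234.9 kN (rupture).
Governing: min(106.3, 234.9) = 106.3 kN → weld metal.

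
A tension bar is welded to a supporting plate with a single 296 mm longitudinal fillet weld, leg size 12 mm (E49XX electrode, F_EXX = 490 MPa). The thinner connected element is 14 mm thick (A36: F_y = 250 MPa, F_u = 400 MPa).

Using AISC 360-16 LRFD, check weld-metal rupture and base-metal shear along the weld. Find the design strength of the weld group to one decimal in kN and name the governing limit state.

Weld metal: throat = 0.707×12 = 8.484 mm, L = 296 mm. φR_n = 0.75 × 0.6 × 490 × 8.484 × 296 = 553.7 kN.
Base metal shear (14 mm plate): yield φR_n = 1.0×0.6×250×14×296 = 621.6 kN; rupture φR_n = 0.75×0.6×400×14×296 = 745.9 kN; take 621.6 kN (yield).
Governing: min(553.7, 621.6) = 553.7 kN → weld metal.

553.7 kN (weld metal governs)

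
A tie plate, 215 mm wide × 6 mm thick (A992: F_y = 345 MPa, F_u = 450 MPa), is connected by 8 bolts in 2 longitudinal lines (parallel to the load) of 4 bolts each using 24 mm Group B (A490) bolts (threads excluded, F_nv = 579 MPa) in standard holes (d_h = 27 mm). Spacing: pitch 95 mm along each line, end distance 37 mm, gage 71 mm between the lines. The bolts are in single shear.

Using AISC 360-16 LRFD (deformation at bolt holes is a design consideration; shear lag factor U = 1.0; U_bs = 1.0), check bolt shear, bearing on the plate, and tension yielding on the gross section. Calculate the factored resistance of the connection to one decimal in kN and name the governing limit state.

400.5 kN (gross-section yield governs)

Bolt shear: A_b = π(24)²/4 = 452.39 mm². φR_n = 0.75 × 579 × 452.39 × 8 × 1 = 1571.6 kN.
Bearing (6 mm plate, F_u = 450 MPa): end bolts L_c = 37 − 27/2 = 23.5, R_n = min(1.2×23.5×6×450, 2.4×24×6×450) = 76.14 kN/bolt; interior L_c = 95 − 27 = 68, R_n = 155.52 kN/bolt. φR_n = 0.75 × (2×76.14 + 6×155.52) = 814.1 kN.
Tension yield (gross): A_g = 215×6 = 1290 mm². φR_n = 0.90 × 345 × 1290 = 400.5 kN.
Governing: min(1571.6, 814.1, 400.5) = 400.5 kN → gross-section yield.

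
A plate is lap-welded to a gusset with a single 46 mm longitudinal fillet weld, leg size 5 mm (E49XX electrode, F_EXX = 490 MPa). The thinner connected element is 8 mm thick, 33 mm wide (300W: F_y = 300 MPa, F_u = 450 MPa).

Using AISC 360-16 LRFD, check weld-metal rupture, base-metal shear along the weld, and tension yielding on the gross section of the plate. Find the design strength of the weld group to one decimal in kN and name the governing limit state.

35.9 kN (weld metal governs)

Weld metal: throat = 0.707×5 = 3.535 mm, L = 46 mm. φR_n = 0.75 × 0.6 × 490 × 3.535 × 46 = 35.9 kN.
Base metal shear (8 mm plate): yield φR_n = 1.0×0.6×300×8×46 = 66.2 kN; rupture φR_n = 0.75×0.6×450×8×46 = 74.5 kN; take 66.2 kN (yield).
Tension yield (gross): A_g = 33×8 = 264 mm². φR_n = 0.90 × 300 × 264 = 71.3 kN.
Governing: min(35.9, 66.2, 71.3) = 35.9 kN → weld metal.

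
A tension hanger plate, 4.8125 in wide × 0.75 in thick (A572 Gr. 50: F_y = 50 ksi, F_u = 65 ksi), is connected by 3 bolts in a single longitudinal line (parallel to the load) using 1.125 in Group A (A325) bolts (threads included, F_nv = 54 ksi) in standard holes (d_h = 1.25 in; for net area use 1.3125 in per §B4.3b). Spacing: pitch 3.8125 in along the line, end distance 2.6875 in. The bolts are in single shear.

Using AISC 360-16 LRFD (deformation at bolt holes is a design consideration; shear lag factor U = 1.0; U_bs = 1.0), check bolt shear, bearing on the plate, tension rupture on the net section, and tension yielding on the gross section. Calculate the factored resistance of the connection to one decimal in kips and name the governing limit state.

120.8 kips (bolt shear governs)

Bolt shear: A_b = π(1.125)²/4 = 0.99402 in². φR_n = 0.75 × 54 × 0.99402 × 3 × 1 = 120.8 kips.
Bearing (0.75 in plate, F_u = 65 ksi): end bolts L_c = 2.6875 − 1.25/2 = 2.0625, R_n = min(1.2×2.0625×0.75×65, 2.4×1.125×0.75×65) = 120.66 kips/bolt; interior L_c = 3.8125 − 1.25 = 2.5625, R_n = 131.63 kips/bolt. φR_n = 0.75 × (1×120.66 + 2×131.63) = 287.9 kips.
Tension rupture (net): A_n = (4.8125 − 1×1.3125)×0.75 = 2.625 in² (U = 1.0, A_e = A_n). φR_n = 0.75 × 65 × 2.625 = 128.0 kips.
Tension yield (gross): A_g = 4.8125×0.75 = 3.6094 in². φR_n = 0.90 × 50 × 3.6094 = 162.4 kips.
Governing: min(120.8, 287.9, 128.0, 162.4) = 120.8 kips → bolt shear.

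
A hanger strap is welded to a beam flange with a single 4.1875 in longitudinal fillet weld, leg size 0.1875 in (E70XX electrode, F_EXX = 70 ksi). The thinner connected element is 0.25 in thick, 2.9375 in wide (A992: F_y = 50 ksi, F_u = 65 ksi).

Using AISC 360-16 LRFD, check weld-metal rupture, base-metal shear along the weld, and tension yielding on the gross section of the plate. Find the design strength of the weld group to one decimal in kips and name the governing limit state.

17.5 kips (weld metal governs)

Weld metal: throat = 0.707×0.1875 = 0.13256 in, L = 4.1875 in. φR_n = 0.75 × 0.6 × 70 × 0.13256 × 4.1875 = 17.5 kips.
Base metal shear (0.25 in plate): yield φR_n = 1.0×0.6×50×0.25×4.1875 = 31.4 kips; rupture φR_n = 0.75×0.6×65×0.25×4.1875 = 30.6 kips; take 30.6 kips (rupture).
Tension yield (gross): A_g = 2.9375×0.25 = 0.73438 in². φR_n = 0.90 × 50 × 0.73438 = 33.0 kips.
Governing: min(17.5, 30.6, 33.0) = 17.5 kips → weld metal.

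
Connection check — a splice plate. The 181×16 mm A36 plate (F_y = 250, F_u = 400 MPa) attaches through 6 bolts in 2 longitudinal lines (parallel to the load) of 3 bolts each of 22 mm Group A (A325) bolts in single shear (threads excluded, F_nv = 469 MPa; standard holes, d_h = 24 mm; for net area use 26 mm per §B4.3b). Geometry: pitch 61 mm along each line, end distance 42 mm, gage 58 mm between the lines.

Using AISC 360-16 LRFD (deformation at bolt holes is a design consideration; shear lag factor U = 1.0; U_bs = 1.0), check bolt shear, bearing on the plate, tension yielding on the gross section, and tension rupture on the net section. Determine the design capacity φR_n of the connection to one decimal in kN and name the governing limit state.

Bolt shear: A_b = π(22)²/4 = 380.13 mm². φR_n = 0.75 × 469 × 380.13 × 6 × 1 = 802.3 kN.
Bearing (16 mm plate, F_u = 400 MPa): end bolts L_c = 42 − 24/2 = 30, R_n = min(1.2×30×16×400, 2.4×22×16×400) = 230.4 kN/bolt; interior L_c = 61 − 24 = 37, R_n = 284.16 kN/bolt. φR_n = 0.75 × (2×230.4 + 4×284.16) = 1198.1 kN.
Tension yield (gross): A_g = 181×16 = 2896 mm². φR_n = 0.90 × 250 × 2896 = 651.6 kN.
Tension rupture (net): A_n = (181 − 2×26)×16 = 2064 mm² (U = 1.0, A_e = A_n). φR_n = 0.75 × 400 × 2064 = 619.2 kN.
Governing: min(802.3, 1198.1, 651.6, 619.2) = 619.2 kN → net-section rupture.

619.2 kN (net-section rupture governs)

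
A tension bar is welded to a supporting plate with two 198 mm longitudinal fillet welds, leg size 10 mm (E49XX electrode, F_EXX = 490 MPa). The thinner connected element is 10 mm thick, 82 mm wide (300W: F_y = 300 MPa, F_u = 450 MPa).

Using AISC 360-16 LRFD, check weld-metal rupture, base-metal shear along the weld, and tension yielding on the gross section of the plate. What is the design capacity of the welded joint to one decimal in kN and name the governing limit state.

Weld metal: throat = 0.707×10 = 7.07 mm, L = 2×198 = 396 mm. φR_n = 0.75 × 0.6 × 490 × 7.07 × 396 = 617.3 kN.
Base metal shear (10 mm plate): yield φR_n = 1.0×0.6×300×10×396 = 712.8 kN; rupture φR_n = 0.75×0.6×450×10×396 = 801.9 kN; take 712.8 kN (yield).
Tension yield (gross): A_g = 82×10 = 820 mm². φR_n = 0.90 × 300 × 820 = 221.4 kN.
Governing: min(617.3, 712.8, 221.4) = 221.4 kN → gross-section yield.

221.4 kN (gross-section yield governs)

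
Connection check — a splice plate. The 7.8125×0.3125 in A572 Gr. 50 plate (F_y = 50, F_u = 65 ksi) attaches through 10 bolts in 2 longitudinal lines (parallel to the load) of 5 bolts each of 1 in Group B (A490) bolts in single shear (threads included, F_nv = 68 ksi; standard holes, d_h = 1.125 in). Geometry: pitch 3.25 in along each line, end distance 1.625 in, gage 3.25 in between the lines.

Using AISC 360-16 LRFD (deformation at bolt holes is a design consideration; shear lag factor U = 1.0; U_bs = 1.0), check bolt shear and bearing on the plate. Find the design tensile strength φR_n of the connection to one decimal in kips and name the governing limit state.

Bolt shear: A_b = π(1)²/4 = 0.7854 in². φR_n = 0.75 × 68 × 0.7854 × 10 × 1 = 400.6 kips.
Bearing (0.3125 in plate, F_u = 65 ksi): end bolts L_c = 1.625 − 1.125/2 = 1.0625, R_n = min(1.2×1.0625×0.3125×65, 2.4×1×0.3125×65) = 25.898 kips/bolt; interior L_c = 3.25 − 1.125 = 2.125, R_n = 48.75 kips/bolt. φR_n = 0.75 × (2×25.898 + 8×48.75) = 331.3 kips.
Governing: min(400.6, 331.3) = 331.3 kips → bearing.

331.3 kips (bearing governs)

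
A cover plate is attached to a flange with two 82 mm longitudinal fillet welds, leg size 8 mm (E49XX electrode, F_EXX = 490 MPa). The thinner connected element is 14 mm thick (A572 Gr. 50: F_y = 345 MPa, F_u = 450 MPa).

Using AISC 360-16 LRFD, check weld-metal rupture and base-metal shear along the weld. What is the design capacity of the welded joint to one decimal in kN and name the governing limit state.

204.5 kN (weld metal governs)

Weld metal: throat = 0.707×8 = 5.656 mm, L = 2×82 = 164 mm. φR_n = 0.75 × 0.6 × 490 × 5.656 × 164 = 204.5 kN.
Base metal shear (14 mm plate): yield φR_n = 1.0×0.6×345×14×164 = 475.3 kN; rupture φR_n = 0.75×0.6×450×14×164 = 464.9 kN; take 464.9 kN (rupture).
Governing: min(204.5, 464.9) = 204.5 kN → weld metal.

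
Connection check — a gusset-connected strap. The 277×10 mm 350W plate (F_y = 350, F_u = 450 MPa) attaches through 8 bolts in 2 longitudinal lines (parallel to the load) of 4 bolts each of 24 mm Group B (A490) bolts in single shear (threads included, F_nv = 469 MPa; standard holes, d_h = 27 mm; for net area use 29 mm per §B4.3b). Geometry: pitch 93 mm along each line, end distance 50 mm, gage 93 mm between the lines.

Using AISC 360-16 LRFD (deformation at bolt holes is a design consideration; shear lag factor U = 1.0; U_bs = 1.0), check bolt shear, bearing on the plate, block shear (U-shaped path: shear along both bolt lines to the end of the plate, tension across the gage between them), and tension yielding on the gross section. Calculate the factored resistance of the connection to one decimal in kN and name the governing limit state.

Bolt shear: A_b = π(24)²/4 = 452.39 mm². φR_n = 0.75 × 469 × 452.39 × 8 × 1 = 1273.0 kN.
Bearing (10 mm plate, F_u = 450 MPa): end bolts L_c = 50 − 27/2 = 36.5, R_n = min(1.2×36.5×10×450, 2.4×24×10×450) = 197.1 kN/bolt; interior L_c = 93 − 27 = 66, R_n = 259.2 kN/bolt. φR_n = 0.75 × (2×197.1 + 6×259.2) = 1462.1 kN.
Block shear: shear path 2×[50+3×93] = 2×329 mm, A_gv = 6580, A_nv = 2×(329 − 3.5×29)×10 = 4550 mm²; tension across gage: (93 − 1×29)×10 = 640 mm². R_n = min(0.6×450×4550, 0.6×350×6580) + 1.0×450×640 = min(1228.5, 1381.8) + 288 = 1516.5 kN. φR_n = 0.75 × 1516.5 = 1137.4 kN.
Tension yield (gross): A_g = 277×10 = 2770 mm². φR_n = 0.90 × 350 × 2770 = 872.6 kN.
Governing: min(1273.0, 1462.1, 1137.4, 872.6) = 872.6 kN → gross-section yield.

872.6 kN (gross-section yield governs)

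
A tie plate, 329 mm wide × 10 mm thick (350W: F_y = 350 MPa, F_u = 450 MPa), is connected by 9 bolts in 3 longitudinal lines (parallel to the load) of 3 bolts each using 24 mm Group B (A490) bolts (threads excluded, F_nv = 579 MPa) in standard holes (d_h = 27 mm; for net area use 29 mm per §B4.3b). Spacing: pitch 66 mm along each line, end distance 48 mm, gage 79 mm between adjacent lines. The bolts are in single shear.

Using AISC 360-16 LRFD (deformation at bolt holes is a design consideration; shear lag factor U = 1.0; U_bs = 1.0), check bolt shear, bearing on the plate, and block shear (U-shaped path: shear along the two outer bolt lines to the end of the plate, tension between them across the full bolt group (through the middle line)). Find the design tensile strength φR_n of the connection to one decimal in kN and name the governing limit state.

772.9 kN (block shear governs)

Bolt shear: A_b = π(24)²/4 = 452.39 mm². φR_n = 0.75 × 579 × 452.39 × 9 × 1 = 1768.1 kN.
Bearing (10 mm plate, F_u = 450 MPa): end bolts L_c = 48 − 27/2 = 34.5, R_n = min(1.2×34.5×10×450, 2.4×24×10×450) = 186.3 kN/bolt; interior L_c = 66 − 27 = 39, R_n = 210.6 kN/bolt. φR_n = 0.75 × (3×186.3 + 6×210.6) = 1366.9 kN.
Block shear: shear path 2×[48+2×66] = 2×180 mm, A_gv = 3600, A_nv = 2×(180 − 2.5×29)×10 = 2150 mm²; tension across gage: (158 − 2×29)×10 = 1000 mm². R_n = min(0.6×450×2150, 0.6×350×3600) + 1.0×450×1000 = min(580.5, 756) + 450 = 1030.5 kN. φR_n = 0.75 × 1030.5 = 772.9 kN.
Governing: min(1768.1, 1366.9, 772.9) = 772.9 kN → block shear.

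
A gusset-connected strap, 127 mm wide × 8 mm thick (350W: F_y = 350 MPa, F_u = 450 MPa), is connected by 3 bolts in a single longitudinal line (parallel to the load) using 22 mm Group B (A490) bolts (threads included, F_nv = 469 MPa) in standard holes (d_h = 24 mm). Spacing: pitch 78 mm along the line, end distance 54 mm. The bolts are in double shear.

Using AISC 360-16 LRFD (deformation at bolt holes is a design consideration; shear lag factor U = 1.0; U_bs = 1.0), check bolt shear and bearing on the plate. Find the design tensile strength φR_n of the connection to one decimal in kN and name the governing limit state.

421.2 kN (bearing governs)

Bolt shear: A_b = π(22)²/4 = 380.13 mm². φR_n = 0.75 × 469 × 380.13 × 3 × 2 = 802.3 kN.
Bearing (8 mm plate, F_u = 450 MPa): end bolts L_c = 54 − 24/2 = 42, R_n = min(1.2×42×8×450, 2.4×22×8×450) = 181.44 kN/bolt; interior L_c = 78 − 24 = 54, R_n = 190.08 kN/bolt. φR_n = 0.75 × (1×181.44 + 2×190.08) = 421.2 kN.
Governing: min(802.3, 421.2) = 421.2 kN → bearing.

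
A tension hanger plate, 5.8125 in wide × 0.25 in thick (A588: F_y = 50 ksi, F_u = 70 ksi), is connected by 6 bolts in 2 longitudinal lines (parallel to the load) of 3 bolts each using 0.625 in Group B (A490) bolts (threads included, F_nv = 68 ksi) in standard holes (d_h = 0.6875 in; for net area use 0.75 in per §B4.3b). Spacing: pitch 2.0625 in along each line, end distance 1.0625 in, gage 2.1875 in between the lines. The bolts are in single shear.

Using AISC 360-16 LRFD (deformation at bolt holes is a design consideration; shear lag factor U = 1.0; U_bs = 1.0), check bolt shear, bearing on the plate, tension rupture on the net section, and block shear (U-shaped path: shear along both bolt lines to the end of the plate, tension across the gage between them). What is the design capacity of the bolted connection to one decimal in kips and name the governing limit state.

56.6 kips (net-section rupture governs)

Bolt shear: A_b = π(0.625)²/4 = 0.3068 in². φR_n = 0.75 × 68 × 0.3068 × 6 × 1 = 93.9 kips.
Bearing (0.25 in plate, F_u = 70 ksi): end bolts L_c = 1.0625 − 0.6875/2 = 0.71875, R_n = min(1.2×0.71875×0.25×70, 2.4×0.625×0.25×70) = 15.094 kips/bolt; interior L_c = 2.0625 − 0.6875 = 1.375, R_n = 26.25 kips/bolt. φR_n = 0.75 × (2×15.094 + 4×26.25) = 101.4 kips.
Tension rupture (net): A_n = (5.8125 − 2×0.75)×0.25 = 1.0781 in² (U = 1.0, A_e = A_n). φR_n = 0.75 × 70 × 1.0781 = 56.6 kips.
Block shear: shear path 2×[1.0625+2×2.0625] = 2×5.1875 in, A_gv = 2.5938, A_nv = 2×(5.1875 − 2.5×0.75)×0.25 = 1.6563 in²; tension across gage: (2.1875 − 1×0.75)×0.25 = 0.35938 in². R_n = min(0.6×70×1.6563, 0.6×50×2.5938) + 1.0×70×0.35938 = min(69.565, 77.814) + 25.157 = 94.722 kips. φR_n = 0.75 × 94.722 = 71.0 kips.
Governing: min(93.9, 101.4, 56.6, 71.0) = 56.6 kips → net-section rupture.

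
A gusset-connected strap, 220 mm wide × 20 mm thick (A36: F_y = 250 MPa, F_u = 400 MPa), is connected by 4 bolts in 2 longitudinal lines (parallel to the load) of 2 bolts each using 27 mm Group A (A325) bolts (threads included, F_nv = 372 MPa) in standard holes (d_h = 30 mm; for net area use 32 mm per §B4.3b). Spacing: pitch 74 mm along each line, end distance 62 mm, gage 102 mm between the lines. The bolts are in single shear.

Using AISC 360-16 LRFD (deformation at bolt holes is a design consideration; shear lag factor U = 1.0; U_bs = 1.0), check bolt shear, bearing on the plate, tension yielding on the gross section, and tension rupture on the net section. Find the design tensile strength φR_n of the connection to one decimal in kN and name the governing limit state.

Bolt shear: A_b = π(27)²/4 = 572.56 mm². φR_n = 0.75 × 372 × 572.56 × 4 × 1 = 639.0 kN.
Bearing (20 mm plate, F_u = 400 MPa): end bolts L_c = 62 − 30/2 = 47, R_n = min(1.2×47×20×400, 2.4×27×20×400) = 451.2 kN/bolt; interior L_c = 74 − 30 = 44, R_n = 422.4 kN/bolt. φR_n = 0.75 × (2×451.2 + 2×422.4) = 1310.4 kN.
Tension yield (gross): A_g = 220×20 = 4400 mm². φR_n = 0.90 × 250 × 4400 = 990.0 kN.
Tension rupture (net): A_n = (220 − 2×32)×20 = 3120 mm² (U = 1.0, A_e = A_n). φR_n = 0.75 × 400 × 3120 = 936.0 kN.
Governing: min(639.0, 1310.4, 990.0, 936.0) = 639.0 kN → bolt shear.

639.0 kN (bolt shear governs)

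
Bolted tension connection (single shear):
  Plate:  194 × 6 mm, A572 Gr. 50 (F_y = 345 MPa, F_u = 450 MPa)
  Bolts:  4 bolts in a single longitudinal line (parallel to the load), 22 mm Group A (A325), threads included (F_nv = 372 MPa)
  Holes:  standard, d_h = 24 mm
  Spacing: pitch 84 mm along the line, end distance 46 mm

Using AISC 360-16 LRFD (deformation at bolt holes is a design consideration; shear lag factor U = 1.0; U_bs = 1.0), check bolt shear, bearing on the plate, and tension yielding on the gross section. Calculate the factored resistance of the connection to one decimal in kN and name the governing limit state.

Bolt shear: A_b = π(22)²/4 = 380.13 mm². φR_n = 0.75 × 372 × 380.13 × 4 × 1 = 424.2 kN.
Bearing (6 mm plate, F_u = 450 MPa): end bolts L_c = 46 − 24/2 = 34, R_n = min(1.2×34×6×450, 2.4×22×6×450) = 110.16 kN/bolt; interior L_c = 84 − 24 = 60, R_n = 142.56 kN/bolt. φR_n = 0.75 × (1×110.16 + 3×142.56) = 403.4 kN.
Tension yield (gross): A_g = 194×6 = 1164 mm². φR_n = 0.90 × 345 × 1164 = 361.4 kN.
Governing: min(424.2, 403.4, 361.4) = 361.4 kN → gross-section yield.

361.4 kN (gross-section yield governs)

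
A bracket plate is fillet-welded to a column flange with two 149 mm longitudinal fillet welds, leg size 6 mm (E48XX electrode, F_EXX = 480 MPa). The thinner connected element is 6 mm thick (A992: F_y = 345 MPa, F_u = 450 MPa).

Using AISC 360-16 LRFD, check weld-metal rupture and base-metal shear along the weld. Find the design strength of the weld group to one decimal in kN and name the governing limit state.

Weld metal: throat = 0.707×6 = 4.242 mm, L = 2×149 = 298 mm. φR_n = 0.75 × 0.6 × 480 × 4.242 × 298 = 273.0 kN.
Base metal shear (6 mm plate): yield φR_n = 1.0×0.6×345×6×298 = 370.1 kN; rupture φR_n = 0.75×0.6×450×6×298 = 362.1 kN; take 362.1 kN (rupture).
Governing: min(273.0, 362.1) = 273.0 kN → weld metal.

273.0 kN (weld metal governs)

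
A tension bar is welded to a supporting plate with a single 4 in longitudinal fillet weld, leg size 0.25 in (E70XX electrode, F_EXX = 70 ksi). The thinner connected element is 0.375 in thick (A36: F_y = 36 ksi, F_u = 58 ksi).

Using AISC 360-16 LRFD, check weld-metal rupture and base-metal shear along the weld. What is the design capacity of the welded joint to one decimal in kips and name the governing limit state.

Weld metal: throat = 0.707×0.25 = 0.17675 in, L = 4 in. φR_n = 0.75 × 0.6 × 70 × 0.17675 × 4 = 22.3 kips.
Base metal shear (0.375 in plate): yield φR_n = 1.0×0.6×36×0.375×4 = 32.4 kips; rupture φR_n = 0.75×0.6×58×0.375×4 = 39.2 kips; take 32.4 kips (yield).
Governing: min(22.3, 32.4) = 22.3 kips → weld metal.

22.3 kips (weld metal governs)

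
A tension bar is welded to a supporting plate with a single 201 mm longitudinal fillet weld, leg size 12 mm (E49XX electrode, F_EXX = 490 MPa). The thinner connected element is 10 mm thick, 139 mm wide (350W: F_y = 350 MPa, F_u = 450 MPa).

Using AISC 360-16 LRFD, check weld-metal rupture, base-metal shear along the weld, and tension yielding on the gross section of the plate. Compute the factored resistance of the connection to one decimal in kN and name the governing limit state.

Weld metal: throat = 0.707×12 = 8.484 mm, L = 201 mm. φR_n = 0.75 × 0.6 × 490 × 8.484 × 201 = 376.0 kN.
Base metal shear (10 mm plate): yield φR_n = 1.0×0.6×350×10×201 = 422.1 kN; rupture φR_n = 0.75×0.6×450×10×201 = 407.0 kN; take 407.0 kN (rupture).
Tension yield (gross): A_g = 139×10 = 1390 mm². φR_n = 0.90 × 350 × 1390 = 437.9 kN.
Governing: min(376.0, 407.0, 437.9) = 376.0 kN → weld metal.

376.0 kN (weld metal governs)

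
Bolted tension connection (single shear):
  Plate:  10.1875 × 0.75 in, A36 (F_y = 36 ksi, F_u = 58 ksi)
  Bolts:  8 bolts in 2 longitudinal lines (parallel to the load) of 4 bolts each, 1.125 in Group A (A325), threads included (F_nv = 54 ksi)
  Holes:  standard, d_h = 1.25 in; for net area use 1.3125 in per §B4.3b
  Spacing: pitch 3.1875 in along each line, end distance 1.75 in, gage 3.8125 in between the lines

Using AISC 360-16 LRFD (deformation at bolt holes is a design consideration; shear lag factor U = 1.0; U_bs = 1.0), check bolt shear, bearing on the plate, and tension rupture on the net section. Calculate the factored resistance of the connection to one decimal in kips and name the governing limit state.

246.7 kips (net-section rupture governs)

Bolt shear: A_b = π(1.125)²/4 = 0.99402 in². φR_n = 0.75 × 54 × 0.99402 × 8 × 1 = 322.1 kips.
Bearing (0.75 in plate, F_u = 58 ksi): end bolts L_c = 1.75 − 1.25/2 = 1.125, R_n = min(1.2×1.125×0.75×58, 2.4×1.125×0.75×58) = 58.725 kips/bolt; interior L_c = 3.1875 − 1.25 = 1.9375, R_n = 101.14 kips/bolt. φR_n = 0.75 × (2×58.725 + 6×101.14) = 543.2 kips.
Tension rupture (net): A_n = (10.1875 − 2×1.3125)×0.75 = 5.6719 in² (U = 1.0, A_e = A_n). φR_n = 0.75 × 58 × 5.6719 = 246.7 kips.
Governing: min(322.1, 543.2, 246.7) = 246.7 kips → net-section rupture.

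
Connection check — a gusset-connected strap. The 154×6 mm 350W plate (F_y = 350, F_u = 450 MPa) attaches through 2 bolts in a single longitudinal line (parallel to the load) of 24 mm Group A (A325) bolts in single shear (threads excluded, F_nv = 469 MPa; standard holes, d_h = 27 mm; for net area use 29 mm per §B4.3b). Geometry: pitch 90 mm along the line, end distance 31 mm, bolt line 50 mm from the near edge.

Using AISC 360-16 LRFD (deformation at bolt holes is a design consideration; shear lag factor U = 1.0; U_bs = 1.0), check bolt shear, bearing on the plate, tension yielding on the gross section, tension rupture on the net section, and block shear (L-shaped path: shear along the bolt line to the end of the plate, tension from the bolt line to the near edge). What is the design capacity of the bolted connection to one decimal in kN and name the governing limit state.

Bolt shear: A_b = π(24)²/4 = 452.39 mm². φR_n = 0.75 × 469 × 452.39 × 2 × 1 = 318.3 kN.
Bearing (6 mm plate, F_u = 450 MPa): end bolts L_c = 31 − 27/2 = 17.5, R_n = min(1.2×17.5×6×450, 2.4×24×6×450) = 56.7 kN/bolt; interior L_c = 90 − 27 = 63, R_n = 155.52 kN/bolt. φR_n = 0.75 × (1×56.7 + 1×155.52) = 159.2 kN.
Tension yield (gross): A_g = 154×6 = 924 mm². φR_n = 0.90 × 350 × 924 = 291.1 kN.
Tension rupture (net): A_n = (154 − 1×29)×6 = 750 mm² (U = 1.0, A_e = A_n). φR_n = 0.75 × 450 × 750 = 253.1 kN.
Block shear: shear path 1×[31+1×90] = 1×121 mm, A_gv = 726, A_nv = 1×(121 − 1.5×29)×6 = 465 mm²; tension to near edge: (50 − 0.5×29)×6 = 213 mm². R_n = min(0.6×450×465, 0.6×350×726) + 1.0×450×213 = min(125.55, 152.46) + 95.85 = 221.4 kN. φR_n = 0.75 × 221.4 = 166.1 kN.
Governing: min(318.3, 159.2, 291.1, 253.1, 166.1) = 159.2 kN → bearing.

159.2 kN (bearing governs)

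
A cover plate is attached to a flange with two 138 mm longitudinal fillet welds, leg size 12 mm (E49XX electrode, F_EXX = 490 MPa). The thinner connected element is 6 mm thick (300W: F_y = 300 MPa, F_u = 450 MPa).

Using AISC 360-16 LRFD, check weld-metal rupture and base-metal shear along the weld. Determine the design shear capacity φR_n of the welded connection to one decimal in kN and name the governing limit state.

Weld metal: throat = 0.707×12 = 8.484 mm, L = 2×138 = 276 mm. φR_n = 0.75 × 0.6 × 490 × 8.484 × 276 = 516.3 kN.
Base metal shear (6 mm plate): yield φR_n = 1.0×0.6×300×6×276 = 298.1 kN; rupture φR_n = 0.75×0.6×450×6×276 = 335.3 kN; take 298.1 kN (yield).
Governing: min(516.3, 298.1) = 298.1 kN → base-metal shear.

298.1 kN (base-metal shear governs)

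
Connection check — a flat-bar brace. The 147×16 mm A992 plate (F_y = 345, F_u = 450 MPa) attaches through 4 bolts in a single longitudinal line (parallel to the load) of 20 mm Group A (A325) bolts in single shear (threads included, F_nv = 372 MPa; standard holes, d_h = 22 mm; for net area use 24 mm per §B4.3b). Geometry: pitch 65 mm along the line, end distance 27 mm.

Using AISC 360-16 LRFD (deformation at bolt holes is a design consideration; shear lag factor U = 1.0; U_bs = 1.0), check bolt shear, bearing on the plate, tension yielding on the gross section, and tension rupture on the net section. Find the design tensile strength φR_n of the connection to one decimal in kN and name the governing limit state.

350.6 kN (bolt shear governs)

Bolt shear: A_b = π(20)²/4 = 314.16 mm². φR_n = 0.75 × 372 × 314.16 × 4 × 1 = 350.6 kN.
Bearing (16 mm plate, F_u = 450 MPa): end bolts L_c = 27 − 22/2 = 16, R_n = min(1.2×16×16×450, 2.4×20×16×450) = 138.24 kN/bolt; interior L_c = 65 − 22 = 43, R_n = 345.6 kN/bolt. φR_n = 0.75 × (1×138.24 + 3×345.6) = 881.3 kN.
Tension yield (gross): A_g = 147×16 = 2352 mm². φR_n = 0.90 × 345 × 2352 = 730.3 kN.
Tension rupture (net): A_n = (147 − 1×24)×16 = 1968 mm² (U = 1.0, A_e = A_n). φR_n = 0.75 × 450 × 1968 = 664.2 kN.
Governing: min(350.6, 881.3, 730.3, 664.2) = 350.6 kN → bolt shear.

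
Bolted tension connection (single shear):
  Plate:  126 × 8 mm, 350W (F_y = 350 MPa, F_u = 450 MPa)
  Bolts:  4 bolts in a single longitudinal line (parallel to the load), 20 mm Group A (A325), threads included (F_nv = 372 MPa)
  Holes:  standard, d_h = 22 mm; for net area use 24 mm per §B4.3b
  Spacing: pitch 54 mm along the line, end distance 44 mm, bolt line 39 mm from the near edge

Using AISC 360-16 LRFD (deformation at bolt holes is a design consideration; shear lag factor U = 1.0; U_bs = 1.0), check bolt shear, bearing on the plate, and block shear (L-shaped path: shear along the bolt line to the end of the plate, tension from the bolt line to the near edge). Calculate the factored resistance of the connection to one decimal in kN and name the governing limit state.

270.5 kN (block shear governs)

Bolt shear: A_b = π(20)²/4 = 314.16 mm². φR_n = 0.75 × 372 × 314.16 × 4 × 1 = 350.6 kN.
Bearing (8 mm plate, F_u = 450 MPa): end bolts L_c = 44 − 22/2 = 33, R_n = min(1.2×33×8×450, 2.4×20×8×450) = 142.56 kN/bolt; interior L_c = 54 − 22 = 32, R_n = 138.24 kN/bolt. φR_n = 0.75 × (1×142.56 + 3×138.24) = 418.0 kN.
Block shear: shear path 1×[44+3×54] = 1×206 mm, A_gv = 1648, A_nv = 1×(206 − 3.5×24)×8 = 976 mm²; tension to near edge: (39 − 0.5×24)×8 = 216 mm². R_n = min(0.6×450×976, 0.6×350×1648) + 1.0×450×216 = min(263.52, 346.08) + 97.2 = 360.72 kN. φR_n = 0.75 × 360.72 = 270.5 kN.
Governing: min(350.6, 418.0, 270.5) = 270.5 kN → block shear.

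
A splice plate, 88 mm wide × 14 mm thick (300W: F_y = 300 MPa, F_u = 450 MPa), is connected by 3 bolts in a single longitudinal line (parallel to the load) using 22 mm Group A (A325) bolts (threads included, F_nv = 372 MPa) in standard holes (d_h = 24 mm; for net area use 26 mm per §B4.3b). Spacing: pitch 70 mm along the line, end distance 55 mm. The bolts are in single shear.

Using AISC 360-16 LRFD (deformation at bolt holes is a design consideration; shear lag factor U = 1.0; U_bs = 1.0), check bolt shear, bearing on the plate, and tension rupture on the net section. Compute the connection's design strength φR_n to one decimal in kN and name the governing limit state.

293.0 kN (net-section rupture governs)

Bolt shear: A_b = π(22)²/4 = 380.13 mm². φR_n = 0.75 × 372 × 380.13 × 3 × 1 = 318.2 kN.
Bearing (14 mm plate, F_u = 450 MPa): end bolts L_c = 55 − 24/2 = 43, R_n = min(1.2×43×14×450, 2.4×22×14×450) = 325.08 kN/bolt; interior L_c = 70 − 24 = 46, R_n = 332.64 kN/bolt. φR_n = 0.75 × (1×325.08 + 2×332.64) = 742.8 kN.
Tension rupture (net): A_n = (88 − 1×26)×14 = 868 mm² (U = 1.0, A_e = A_n). φR_n = 0.75 × 450 × 868 = 293.0 kN.
Governing: min(318.2, 742.8, 293.0) = 293.0 kN → net-section rupture.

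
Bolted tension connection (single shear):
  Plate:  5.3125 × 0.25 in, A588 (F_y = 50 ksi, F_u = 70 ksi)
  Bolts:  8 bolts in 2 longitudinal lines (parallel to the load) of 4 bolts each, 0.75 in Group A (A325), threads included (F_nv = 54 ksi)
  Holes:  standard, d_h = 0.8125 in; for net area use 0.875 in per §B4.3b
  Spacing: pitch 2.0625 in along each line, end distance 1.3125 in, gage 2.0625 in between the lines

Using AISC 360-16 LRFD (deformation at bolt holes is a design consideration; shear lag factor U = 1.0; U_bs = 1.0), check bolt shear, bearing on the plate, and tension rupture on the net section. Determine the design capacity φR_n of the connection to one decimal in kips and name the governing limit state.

46.8 kips (net-section rupture governs)

Bolt shear: A_b = π(0.75)²/4 = 0.44179 in². φR_n = 0.75 × 54 × 0.44179 × 8 × 1 = 143.1 kips.
Bearing (0.25 in plate, F_u = 70 ksi): end bolts L_c = 1.3125 − 0.8125/2 = 0.90625, R_n = min(1.2×0.90625×0.25×70, 2.4×0.75×0.25×70) = 19.031 kips/bolt; interior L_c = 2.0625 − 0.8125 = 1.25, R_n = 26.25 kips/bolt. φR_n = 0.75 × (2×19.031 + 6×26.25) = 146.7 kips.
Tension rupture (net): A_n = (5.3125 − 2×0.875)×0.25 = 0.89063 in² (U = 1.0, A_e = A_n). φR_n = 0.75 × 70 × 0.89063 = 46.8 kips.
Governing: min(143.1, 146.7, 46.8) = 46.8 kips → net-section rupture.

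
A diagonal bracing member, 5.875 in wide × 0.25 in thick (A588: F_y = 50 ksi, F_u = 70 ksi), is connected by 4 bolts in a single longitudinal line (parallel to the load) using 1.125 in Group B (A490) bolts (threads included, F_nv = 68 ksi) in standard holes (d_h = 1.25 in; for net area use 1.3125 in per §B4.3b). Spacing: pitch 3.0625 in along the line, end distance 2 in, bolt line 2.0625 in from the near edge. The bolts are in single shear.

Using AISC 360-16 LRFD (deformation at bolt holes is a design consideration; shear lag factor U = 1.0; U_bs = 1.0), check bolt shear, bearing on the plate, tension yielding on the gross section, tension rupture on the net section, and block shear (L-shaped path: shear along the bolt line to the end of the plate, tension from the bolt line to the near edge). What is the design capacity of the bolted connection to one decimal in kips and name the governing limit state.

59.9 kips (net-section rupture governs)

Bolt shear: A_b = π(1.125)²/4 = 0.99402 in². φR_n = 0.75 × 68 × 0.99402 × 4 × 1 = 202.8 kips.
Bearing (0.25 in plate, F_u = 70 ksi): end bolts L_c = 2 − 1.25/2 = 1.375, R_n = min(1.2×1.375×0.25×70, 2.4×1.125×0.25×70) = 28.875 kips/bolt; interior L_c = 3.0625 − 1.25 = 1.8125, R_n = 38.063 kips/bolt. φR_n = 0.75 × (1×28.875 + 3×38.063) = 107.3 kips.
Tension yield (gross): A_g = 5.875×0.25 = 1.4688 in². φR_n = 0.90 × 50 × 1.4688 = 66.1 kips.
Tension rupture (net): A_n = (5.875 − 1×1.3125)×0.25 = 1.1406 in² (U = 1.0, A_e = A_n). φR_n = 0.75 × 70 × 1.1406 = 59.9 kips.
Block shear: shear path 1×[2+3×3.0625] = 1×11.1875 in, A_gv = 2.7969, A_nv = 1×(11.1875 − 3.5×1.3125)×0.25 = 1.6484 in²; tension to near edge: (2.0625 − 0.5×1.3125)×0.25 = 0.35156 in². R_n = min(0.6×70×1.6484, 0.6×50×2.7969) + 1.0×70×0.35156 = min(69.233, 83.907) + 24.609 = 93.842 kips. φR_n = 0.75 × 93.842 = 70.4 kips.
Governing: min(202.8, 107.3, 66.1, 59.9, 70.4) = 59.9 kips → net-section rupture.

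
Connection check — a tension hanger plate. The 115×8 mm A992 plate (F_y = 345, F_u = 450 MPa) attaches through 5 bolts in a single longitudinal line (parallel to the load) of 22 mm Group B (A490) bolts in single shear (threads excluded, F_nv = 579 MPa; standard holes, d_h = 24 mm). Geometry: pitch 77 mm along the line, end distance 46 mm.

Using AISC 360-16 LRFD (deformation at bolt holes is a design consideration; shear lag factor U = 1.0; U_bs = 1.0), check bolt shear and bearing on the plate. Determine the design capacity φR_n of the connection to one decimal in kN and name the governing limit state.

680.4 kN (bearing governs)

Bolt shear: A_b = π(22)²/4 = 380.13 mm². φR_n = 0.75 × 579 × 380.13 × 5 × 1 = 825.4 kN.
Bearing (8 mm plate, F_u = 450 MPa): end bolts L_c = 46 − 24/2 = 34, R_n = min(1.2×34×8×450, 2.4×22×8×450) = 146.88 kN/bolt; interior L_c = 77 − 24 = 53, R_n = 190.08 kN/bolt. φR_n = 0.75 × (1×146.88 + 4×190.08) = 680.4 kN.
Governing: min(825.4, 680.4) = 680.4 kN → bearing.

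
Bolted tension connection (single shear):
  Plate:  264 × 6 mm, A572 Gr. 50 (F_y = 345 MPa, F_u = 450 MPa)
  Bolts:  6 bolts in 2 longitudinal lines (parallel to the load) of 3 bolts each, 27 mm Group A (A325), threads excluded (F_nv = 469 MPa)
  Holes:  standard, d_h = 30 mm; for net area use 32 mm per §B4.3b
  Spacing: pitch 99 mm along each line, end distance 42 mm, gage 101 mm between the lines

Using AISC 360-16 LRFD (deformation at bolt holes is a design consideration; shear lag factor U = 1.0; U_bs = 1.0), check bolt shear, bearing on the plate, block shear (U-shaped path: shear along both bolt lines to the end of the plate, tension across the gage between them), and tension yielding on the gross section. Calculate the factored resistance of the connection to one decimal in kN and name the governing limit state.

Bolt shear: A_b = π(27)²/4 = 572.56 mm². φR_n = 0.75 × 469 × 572.56 × 6 × 1 = 1208.4 kN.
Bearing (6 mm plate, F_u = 450 MPa): end bolts L_c = 42 − 30/2 = 27, R_n = min(1.2×27×6×450, 2.4×27×6×450) = 87.48 kN/bolt; interior L_c = 99 − 30 = 69, R_n = 174.96 kN/bolt. φR_n = 0.75 × (2×87.48 + 4×174.96) = 656.1 kN.
Block shear: shear path 2×[42+2×99] = 2×240 mm, A_gv = 2880, A_nv = 2×(240 − 2.5×32)×6 = 1920 mm²; tension across gage: (101 − 1×32)×6 = 414 mm². R_n = min(0.6×450×1920, 0.6×345×2880) + 1.0×450×414 = min(518.4, 596.16) + 186.3 = 704.7 kN. φR_n = 0.75 × 704.7 = 528.5 kN.
Tension yield (gross): A_g = 264×6 = 1584 mm². φR_n = 0.90 × 345 × 1584 = 491.8 kN.
Governing: min(1208.4, 656.1, 528.5, 491.8) = 491.8 kN → gross-section yield.

491.8 kN (gross-section yield governs)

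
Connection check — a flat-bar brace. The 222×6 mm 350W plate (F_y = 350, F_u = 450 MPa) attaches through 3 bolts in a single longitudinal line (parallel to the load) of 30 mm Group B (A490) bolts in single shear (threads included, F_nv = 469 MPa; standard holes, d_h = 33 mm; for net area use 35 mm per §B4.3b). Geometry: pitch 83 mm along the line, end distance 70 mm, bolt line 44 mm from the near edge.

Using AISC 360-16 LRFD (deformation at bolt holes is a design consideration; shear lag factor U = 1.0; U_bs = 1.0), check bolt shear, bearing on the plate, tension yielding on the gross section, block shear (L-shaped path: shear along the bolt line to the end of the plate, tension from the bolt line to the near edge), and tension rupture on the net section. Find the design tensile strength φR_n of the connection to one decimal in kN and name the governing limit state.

234.1 kN (block shear governs)

Bolt shear: A_b = π(30)²/4 = 706.86 mm². φR_n = 0.75 × 469 × 706.86 × 3 × 1 = 745.9 kN.
Bearing (6 mm plate, F_u = 450 MPa): end bolts L_c = 70 − 33/2 = 53.5, R_n = min(1.2×53.5×6×450, 2.4×30×6×450) = 173.34 kN/bolt; interior L_c = 83 − 33 = 50, R_n = 162 kN/bolt. φR_n = 0.75 × (1×173.34 + 2×162) = 373.0 kN.
Tension yield (gross): A_g = 222×6 = 1332 mm². φR_n = 0.90 × 350 × 1332 = 419.6 kN.
Block shear: shear path 1×[70+2×83] = 1×236 mm, A_gv = 1416, A_nv = 1×(236 − 2.5×35)×6 = 891 mm²; tension to near edge: (44 − 0.5×35)×6 = 159 mm². R_n = min(0.6×450×891, 0.6×350×1416) + 1.0×450×159 = min(240.57, 297.36) + 71.55 = 312.12 kN. φR_n = 0.75 × 312.12 = 234.1 kN.
Tension rupture (net): A_n = (222 − 1×35)×6 = 1122 mm² (U = 1.0, A_e = A_n). φR_n = 0.75 × 450 × 1122 = 378.7 kN.
Governing: min(745.9, 373.0, 419.6, 234.1, 378.7) = 234.1 kN → block shear.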